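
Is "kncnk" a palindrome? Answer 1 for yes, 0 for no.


Input: kncnk
Reversed: kncnk
  Compare pos 0 ('k') with pos 4 ('k'): match
  Compare pos 1 ('n') with pos 3 ('n'): match
Result: palindrome

1


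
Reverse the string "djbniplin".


Input: djbniplin
Reading characters right to left:
  Position 8: 'n'
  Position 7: 'i'
  Position 6: 'l'
  Position 5: 'p'
  Position 4: 'i'
  Position 3: 'n'
  Position 2: 'b'
  Position 1: 'j'
  Position 0: 'd'
Reversed: nilpinbjd

nilpinbjd


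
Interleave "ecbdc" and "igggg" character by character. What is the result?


Interleaving "ecbdc" and "igggg":
  Position 0: 'e' from first, 'i' from second => "ei"
  Position 1: 'c' from first, 'g' from second => "cg"
  Position 2: 'b' from first, 'g' from second => "bg"
  Position 3: 'd' from first, 'g' from second => "dg"
  Position 4: 'c' from first, 'g' from second => "cg"
Result: eicgbgdgcg

eicgbgdgcg


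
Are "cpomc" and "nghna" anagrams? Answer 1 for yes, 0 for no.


Strings: "cpomc", "nghna"
Sorted first:  ccmop
Sorted second: aghnn
Differ at position 0: 'c' vs 'a' => not anagrams

0


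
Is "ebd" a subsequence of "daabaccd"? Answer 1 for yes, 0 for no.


Check if "ebd" is a subsequence of "daabaccd"
Greedy scan:
  Position 0 ('d'): no match needed
  Position 1 ('a'): no match needed
  Position 2 ('a'): no match needed
  Position 3 ('b'): no match needed
  Position 4 ('a'): no match needed
  Position 5 ('c'): no match needed
  Position 6 ('c'): no match needed
  Position 7 ('d'): no match needed
Only matched 0/3 characters => not a subsequence

0


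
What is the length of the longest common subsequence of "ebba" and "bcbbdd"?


LCS of "ebba" and "bcbbdd"
DP table:
           b    c    b    b    d    d
      0    0    0    0    0    0    0
  e   0    0    0    0    0    0    0
  b   0    1    1    1    1    1    1
  b   0    1    1    2    2    2    2
  a   0    1    1    2    2    2    2
LCS length = dp[4][6] = 2

2


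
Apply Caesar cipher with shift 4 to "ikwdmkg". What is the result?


Caesar cipher: shift "ikwdmkg" by 4
  'i' (pos 8) + 4 = pos 12 = 'm'
  'k' (pos 10) + 4 = pos 14 = 'o'
  'w' (pos 22) + 4 = pos 0 = 'a'
  'd' (pos 3) + 4 = pos 7 = 'h'
  'm' (pos 12) + 4 = pos 16 = 'q'
  'k' (pos 10) + 4 = pos 14 = 'o'
  'g' (pos 6) + 4 = pos 10 = 'k'
Result: moahqok

moahqok


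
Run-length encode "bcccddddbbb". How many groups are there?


Input: bcccddddbbb
Scanning for consecutive runs:
  Group 1: 'b' x 1 (positions 0-0)
  Group 2: 'c' x 3 (positions 1-3)
  Group 3: 'd' x 4 (positions 4-7)
  Group 4: 'b' x 3 (positions 8-10)
Total groups: 4

4


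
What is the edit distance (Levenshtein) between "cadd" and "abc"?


Computing edit distance: "cadd" -> "abc"
DP table:
           a    b    c
      0    1    2    3
  c   1    1    2    2
  a   2    1    2    3
  d   3    2    2    3
  d   4    3    3    3
Edit distance = dp[4][3] = 3

3


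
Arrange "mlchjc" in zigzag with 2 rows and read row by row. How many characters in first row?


Zigzag "mlchjc" into 2 rows:
Placing characters:
  'm' => row 0
  'l' => row 1
  'c' => row 0
  'h' => row 1
  'j' => row 0
  'c' => row 1
Rows:
  Row 0: "mcj"
  Row 1: "lhc"
First row length: 3

3


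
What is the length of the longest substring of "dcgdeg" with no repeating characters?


Input: "dcgdeg"
Sliding window (track last position of each char):
  Position 0 ('d'): window [0,0] length 1 -- new best
  Position 1 ('c'): window [0,1] length 2 -- new best
  Position 2 ('g'): window [0,2] length 3 -- new best
  Position 3 ('d'): repeat (last at 0), move window start to 1
  Position 3 ('d'): window [1,3] length 3
  Position 4 ('e'): window [1,4] length 4 -- new best
  Position 5 ('g'): repeat (last at 2), move window start to 3
  Position 5 ('g'): window [3,5] length 3
Longest substring with no repeats: "cgde" with length 4

4


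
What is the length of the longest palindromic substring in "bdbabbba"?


Input: "bdbabbba"
Checking substrings for palindromes:
  [3:8] "abbba" (len 5) => palindrome
  [0:3] "bdb" (len 3) => palindrome
  [2:5] "bab" (len 3) => palindrome
  [4:7] "bbb" (len 3) => palindrome
  [4:6] "bb" (len 2) => palindrome
  [5:7] "bb" (len 2) => palindrome
Longest palindromic substring: "abbba" with length 5

5


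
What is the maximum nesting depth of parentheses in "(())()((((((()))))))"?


Input: "(())()((((((()))))))"
Tracking depth:
  Position 0 '(': depth becomes 1
  Position 1 '(': depth becomes 2
  Position 2 ')': depth becomes 1
  Position 3 ')': depth becomes 0
  Position 4 '(': depth becomes 1
  Position 5 ')': depth becomes 0
  Position 6 '(': depth becomes 1
  Position 7 '(': depth becomes 2
  Position 8 '(': depth becomes 3
  Position 9 '(': depth becomes 4
  Position 10 '(': depth becomes 5
  Position 11 '(': depth becomes 6
  Position 12 '(': depth becomes 7
  Position 13 ')': depth becomes 6
  Position 14 ')': depth becomes 5
  Position 15 ')': depth becomes 4
  Position 16 ')': depth becomes 3
  Position 17 ')': depth becomes 2
  Position 18 ')': depth becomes 1
  Position 19 ')': depth becomes 0
Maximum depth reached: 7

7


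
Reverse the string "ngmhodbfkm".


Input: ngmhodbfkm
Reading characters right to left:
  Position 9: 'm'
  Position 8: 'k'
  Position 7: 'f'
  Position 6: 'b'
  Position 5: 'd'
  Position 4: 'o'
  Position 3: 'h'
  Position 2: 'm'
  Position 1: 'g'
  Position 0: 'n'
Reversed: mkfbdohmgn

mkfbdohmgn


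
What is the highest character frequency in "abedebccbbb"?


Input: abedebccbbb
Character counts:
  'a': 1
  'b': 5
  'c': 2
  'd': 1
  'e': 2
Maximum frequency: 5

5


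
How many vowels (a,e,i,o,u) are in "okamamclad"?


Input: okamamclad
Checking each character:
  'o' at position 0: vowel (running total: 1)
  'k' at position 1: consonant
  'a' at position 2: vowel (running total: 2)
  'm' at position 3: consonant
  'a' at position 4: vowel (running total: 3)
  'm' at position 5: consonant
  'c' at position 6: consonant
  'l' at position 7: consonant
  'a' at position 8: vowel (running total: 4)
  'd' at position 9: consonant
Total vowels: 4

4


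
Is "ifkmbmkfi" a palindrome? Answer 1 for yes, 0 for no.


Input: ifkmbmkfi
Reversed: ifkmbmkfi
  Compare pos 0 ('i') with pos 8 ('i'): match
  Compare pos 1 ('f') with pos 7 ('f'): match
  Compare pos 2 ('k') with pos 6 ('k'): match
  Compare pos 3 ('m') with pos 5 ('m'): match
Result: palindrome

1


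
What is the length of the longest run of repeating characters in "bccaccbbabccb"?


Input: "bccaccbbabccb"
Scanning for longest run:
  Position 1 ('c'): new char, reset run to 1
  Position 2 ('c'): continues run of 'c', length=2
  Position 3 ('a'): new char, reset run to 1
  Position 4 ('c'): new char, reset run to 1
  Position 5 ('c'): continues run of 'c', length=2
  Position 6 ('b'): new char, reset run to 1
  Position 7 ('b'): continues run of 'b', length=2
  Position 8 ('a'): new char, reset run to 1
  Position 9 ('b'): new char, reset run to 1
  Position 10 ('c'): new char, reset run to 1
  Position 11 ('c'): continues run of 'c', length=2
  Position 12 ('b'): new char, reset run to 1
Longest run: 'c' with length 2

2


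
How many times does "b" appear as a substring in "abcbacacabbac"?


Searching for "b" in "abcbacacabbac"
Scanning each position:
  Position 0: "a" => no
  Position 1: "b" => MATCH
  Position 2: "c" => no
  Position 3: "b" => MATCH
  Position 4: "a" => no
  Position 5: "c" => no
  Position 6: "a" => no
  Position 7: "c" => no
  Position 8: "a" => no
  Position 9: "b" => MATCH
  Position 10: "b" => MATCH
  Position 11: "a" => no
  Position 12: "c" => no
Total occurrences: 4

4


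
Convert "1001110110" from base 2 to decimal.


Input: "1001110110" in base 2
Positional expansion:
  Digit '1' (value 1) x 2^9 = 512
  Digit '0' (value 0) x 2^8 = 0
  Digit '0' (value 0) x 2^7 = 0
  Digit '1' (value 1) x 2^6 = 64
  Digit '1' (value 1) x 2^5 = 32
  Digit '1' (value 1) x 2^4 = 16
  Digit '0' (value 0) x 2^3 = 0
  Digit '1' (value 1) x 2^2 = 4
  Digit '1' (value 1) x 2^1 = 2
  Digit '0' (value 0) x 2^0 = 0
Sum = 630

630


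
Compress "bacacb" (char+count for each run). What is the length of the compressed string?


Input: bacacb
Runs:
  'b' x 1 => "b1"
  'a' x 1 => "a1"
  'c' x 1 => "c1"
  'a' x 1 => "a1"
  'c' x 1 => "c1"
  'b' x 1 => "b1"
Compressed: "b1a1c1a1c1b1"
Compressed length: 12

12


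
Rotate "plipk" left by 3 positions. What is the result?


Input: "plipk", rotate left by 3
First 3 characters: "pli"
Remaining characters: "pk"
Concatenate remaining + first: "pk" + "pli" = "pkpli"

pkpli


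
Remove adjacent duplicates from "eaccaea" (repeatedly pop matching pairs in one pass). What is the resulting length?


Input: eaccaea
Stack-based adjacent duplicate removal:
  Read 'e': push. Stack: e
  Read 'a': push. Stack: ea
  Read 'c': push. Stack: eac
  Read 'c': matches stack top 'c' => pop. Stack: ea
  Read 'a': matches stack top 'a' => pop. Stack: e
  Read 'e': matches stack top 'e' => pop. Stack: (empty)
  Read 'a': push. Stack: a
Final stack: "a" (length 1)

1


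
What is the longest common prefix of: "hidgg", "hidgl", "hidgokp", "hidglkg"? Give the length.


Words: hidgg, hidgl, hidgokp, hidglkg
  Position 0: all 'h' => match
  Position 1: all 'i' => match
  Position 2: all 'd' => match
  Position 3: all 'g' => match
  Position 4: ('g', 'l', 'o', 'l') => mismatch, stop
LCP = "hidg" (length 4)

4


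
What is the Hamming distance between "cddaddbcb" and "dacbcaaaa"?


Comparing "cddaddbcb" and "dacbcaaaa" position by position:
  Position 0: 'c' vs 'd' => differ
  Position 1: 'd' vs 'a' => differ
  Position 2: 'd' vs 'c' => differ
  Position 3: 'a' vs 'b' => differ
  Position 4: 'd' vs 'c' => differ
  Position 5: 'd' vs 'a' => differ
  Position 6: 'b' vs 'a' => differ
  Position 7: 'c' vs 'a' => differ
  Position 8: 'b' vs 'a' => differ
Total differences (Hamming distance): 9

9


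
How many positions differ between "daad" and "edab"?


Comparing "daad" and "edab" position by position:
  Position 0: 'd' vs 'e' => DIFFER
  Position 1: 'a' vs 'd' => DIFFER
  Position 2: 'a' vs 'a' => same
  Position 3: 'd' vs 'b' => DIFFER
Positions that differ: 3

3


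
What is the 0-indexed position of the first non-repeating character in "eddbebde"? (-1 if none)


Input: eddbebde
Character frequencies:
  'b': 2
  'd': 3
  'e': 3
Scanning left to right for freq == 1:
  Position 0 ('e'): freq=3, skip
  Position 1 ('d'): freq=3, skip
  Position 2 ('d'): freq=3, skip
  Position 3 ('b'): freq=2, skip
  Position 4 ('e'): freq=3, skip
  Position 5 ('b'): freq=2, skip
  Position 6 ('d'): freq=3, skip
  Position 7 ('e'): freq=3, skip
  No unique character found => answer = -1

-1


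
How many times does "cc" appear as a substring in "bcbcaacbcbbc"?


Searching for "cc" in "bcbcaacbcbbc"
Scanning each position:
  Position 0: "bc" => no
  Position 1: "cb" => no
  Position 2: "bc" => no
  Position 3: "ca" => no
  Position 4: "aa" => no
  Position 5: "ac" => no
  Position 6: "cb" => no
  Position 7: "bc" => no
  Position 8: "cb" => no
  Position 9: "bb" => no
  Position 10: "bc" => no
Total occurrences: 0

0


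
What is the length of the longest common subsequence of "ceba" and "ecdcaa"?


LCS of "ceba" and "ecdcaa"
DP table:
           e    c    d    c    a    a
      0    0    0    0    0    0    0
  c   0    0    1    1    1    1    1
  e   0    1    1    1    1    1    1
  b   0    1    1    1    1    1    1
  a   0    1    1    1    1    2    2
LCS length = dp[4][6] = 2

2


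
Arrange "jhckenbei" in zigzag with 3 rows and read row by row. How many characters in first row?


Zigzag "jhckenbei" into 3 rows:
Placing characters:
  'j' => row 0
  'h' => row 1
  'c' => row 2
  'k' => row 1
  'e' => row 0
  'n' => row 1
  'b' => row 2
  'e' => row 1
  'i' => row 0
Rows:
  Row 0: "jei"
  Row 1: "hkne"
  Row 2: "cb"
First row length: 3

3


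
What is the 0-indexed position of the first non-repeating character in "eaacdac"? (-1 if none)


Input: eaacdac
Character frequencies:
  'a': 3
  'c': 2
  'd': 1
  'e': 1
Scanning left to right for freq == 1:
  Position 0 ('e'): unique! => answer = 0

0


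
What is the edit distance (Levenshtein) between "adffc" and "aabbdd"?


Computing edit distance: "adffc" -> "aabbdd"
DP table:
           a    a    b    b    d    d
      0    1    2    3    4    5    6
  a   1    0    1    2    3    4    5
  d   2    1    1    2    3    3    4
  f   3    2    2    2    3    4    4
  f   4    3    3    3    3    4    5
  c   5    4    4    4    4    4    5
Edit distance = dp[5][6] = 5

5


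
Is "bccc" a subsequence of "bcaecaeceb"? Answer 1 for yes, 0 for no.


Check if "bccc" is a subsequence of "bcaecaeceb"
Greedy scan:
  Position 0 ('b'): matches sub[0] = 'b'
  Position 1 ('c'): matches sub[1] = 'c'
  Position 2 ('a'): no match needed
  Position 3 ('e'): no match needed
  Position 4 ('c'): matches sub[2] = 'c'
  Position 5 ('a'): no match needed
  Position 6 ('e'): no match needed
  Position 7 ('c'): matches sub[3] = 'c'
  Position 8 ('e'): no match needed
  Position 9 ('b'): no match needed
All 4 characters matched => is a subsequence

1


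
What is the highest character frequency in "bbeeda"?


Input: bbeeda
Character counts:
  'a': 1
  'b': 2
  'd': 1
  'e': 2
Maximum frequency: 2

2


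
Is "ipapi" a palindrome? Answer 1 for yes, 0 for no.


Input: ipapi
Reversed: ipapi
  Compare pos 0 ('i') with pos 4 ('i'): match
  Compare pos 1 ('p') with pos 3 ('p'): match
Result: palindrome

1


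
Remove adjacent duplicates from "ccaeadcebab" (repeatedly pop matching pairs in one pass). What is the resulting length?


Input: ccaeadcebab
Stack-based adjacent duplicate removal:
  Read 'c': push. Stack: c
  Read 'c': matches stack top 'c' => pop. Stack: (empty)
  Read 'a': push. Stack: a
  Read 'e': push. Stack: ae
  Read 'a': push. Stack: aea
  Read 'd': push. Stack: aead
  Read 'c': push. Stack: aeadc
  Read 'e': push. Stack: aeadce
  Read 'b': push. Stack: aeadceb
  Read 'a': push. Stack: aeadceba
  Read 'b': push. Stack: aeadcebab
Final stack: "aeadcebab" (length 9)

9


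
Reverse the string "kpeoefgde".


Input: kpeoefgde
Reading characters right to left:
  Position 8: 'e'
  Position 7: 'd'
  Position 6: 'g'
  Position 5: 'f'
  Position 4: 'e'
  Position 3: 'o'
  Position 2: 'e'
  Position 1: 'p'
  Position 0: 'k'
Reversed: edgfeoepk

edgfeoepk


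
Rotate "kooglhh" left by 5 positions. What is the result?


Input: "kooglhh", rotate left by 5
First 5 characters: "koogl"
Remaining characters: "hh"
Concatenate remaining + first: "hh" + "koogl" = "hhkoogl"

hhkoogl


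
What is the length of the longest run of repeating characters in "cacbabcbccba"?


Input: "cacbabcbccba"
Scanning for longest run:
  Position 1 ('a'): new char, reset run to 1
  Position 2 ('c'): new char, reset run to 1
  Position 3 ('b'): new char, reset run to 1
  Position 4 ('a'): new char, reset run to 1
  Position 5 ('b'): new char, reset run to 1
  Position 6 ('c'): new char, reset run to 1
  Position 7 ('b'): new char, reset run to 1
  Position 8 ('c'): new char, reset run to 1
  Position 9 ('c'): continues run of 'c', length=2
  Position 10 ('b'): new char, reset run to 1
  Position 11 ('a'): new char, reset run to 1
Longest run: 'c' with length 2

2


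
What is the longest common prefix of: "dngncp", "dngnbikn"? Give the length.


Words: dngncp, dngnbikn
  Position 0: all 'd' => match
  Position 1: all 'n' => match
  Position 2: all 'g' => match
  Position 3: all 'n' => match
  Position 4: ('c', 'b') => mismatch, stop
LCP = "dngn" (length 4)

4


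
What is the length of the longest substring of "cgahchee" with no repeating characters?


Input: "cgahchee"
Sliding window (track last position of each char):
  Position 0 ('c'): window [0,0] length 1 -- new best
  Position 1 ('g'): window [0,1] length 2 -- new best
  Position 2 ('a'): window [0,2] length 3 -- new best
  Position 3 ('h'): window [0,3] length 4 -- new best
  Position 4 ('c'): repeat (last at 0), move window start to 1
  Position 4 ('c'): window [1,4] length 4
  Position 5 ('h'): repeat (last at 3), move window start to 4
  Position 5 ('h'): window [4,5] length 2
  Position 6 ('e'): window [4,6] length 3
  Position 7 ('e'): repeat (last at 6), move window start to 7
  Position 7 ('e'): window [7,7] length 1
Longest substring with no repeats: "cgah" with length 4

4


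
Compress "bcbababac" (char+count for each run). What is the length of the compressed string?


Input: bcbababac
Runs:
  'b' x 1 => "b1"
  'c' x 1 => "c1"
  'b' x 1 => "b1"
  'a' x 1 => "a1"
  'b' x 1 => "b1"
  'a' x 1 => "a1"
  'b' x 1 => "b1"
  'a' x 1 => "a1"
  'c' x 1 => "c1"
Compressed: "b1c1b1a1b1a1b1a1c1"
Compressed length: 18

18


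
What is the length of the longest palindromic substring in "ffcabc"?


Input: "ffcabc"
Checking substrings for palindromes:
  [0:2] "ff" (len 2) => palindrome
Longest palindromic substring: "ff" with length 2

2


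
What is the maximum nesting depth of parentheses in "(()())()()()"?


Input: "(()())()()()"
Tracking depth:
  Position 0 '(': depth becomes 1
  Position 1 '(': depth becomes 2
  Position 2 ')': depth becomes 1
  Position 3 '(': depth becomes 2
  Position 4 ')': depth becomes 1
  Position 5 ')': depth becomes 0
  Position 6 '(': depth becomes 1
  Position 7 ')': depth becomes 0
  Position 8 '(': depth becomes 1
  Position 9 ')': depth becomes 0
  Position 10 '(': depth becomes 1
  Position 11 ')': depth becomes 0
Maximum depth reached: 2

2


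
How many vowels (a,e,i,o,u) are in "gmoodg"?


Input: gmoodg
Checking each character:
  'g' at position 0: consonant
  'm' at position 1: consonant
  'o' at position 2: vowel (running total: 1)
  'o' at position 3: vowel (running total: 2)
  'd' at position 4: consonant
  'g' at position 5: consonant
Total vowels: 2

2


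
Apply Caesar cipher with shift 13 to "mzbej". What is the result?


Caesar cipher: shift "mzbej" by 13
  'm' (pos 12) + 13 = pos 25 = 'z'
  'z' (pos 25) + 13 = pos 12 = 'm'
  'b' (pos 1) + 13 = pos 14 = 'o'
  'e' (pos 4) + 13 = pos 17 = 'r'
  'j' (pos 9) + 13 = pos 22 = 'w'
Result: zmorw

zmorw


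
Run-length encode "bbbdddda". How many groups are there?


Input: bbbdddda
Scanning for consecutive runs:
  Group 1: 'b' x 3 (positions 0-2)
  Group 2: 'd' x 4 (positions 3-6)
  Group 3: 'a' x 1 (positions 7-7)
Total groups: 3

3


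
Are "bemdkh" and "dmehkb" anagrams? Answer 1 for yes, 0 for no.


Strings: "bemdkh", "dmehkb"
Sorted first:  bdehkm
Sorted second: bdehkm
Sorted forms match => anagrams

1


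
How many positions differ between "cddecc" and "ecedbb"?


Comparing "cddecc" and "ecedbb" position by position:
  Position 0: 'c' vs 'e' => DIFFER
  Position 1: 'd' vs 'c' => DIFFER
  Position 2: 'd' vs 'e' => DIFFER
  Position 3: 'e' vs 'd' => DIFFER
  Position 4: 'c' vs 'b' => DIFFER
  Position 5: 'c' vs 'b' => DIFFER
Positions that differ: 6

6


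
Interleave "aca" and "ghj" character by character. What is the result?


Interleaving "aca" and "ghj":
  Position 0: 'a' from first, 'g' from second => "ag"
  Position 1: 'c' from first, 'h' from second => "ch"
  Position 2: 'a' from first, 'j' from second => "aj"
Result: agchaj

agchaj


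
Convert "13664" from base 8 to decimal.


Input: "13664" in base 8
Positional expansion:
  Digit '1' (value 1) x 8^4 = 4096
  Digit '3' (value 3) x 8^3 = 1536
  Digit '6' (value 6) x 8^2 = 384
  Digit '6' (value 6) x 8^1 = 48
  Digit '4' (value 4) x 8^0 = 4
Sum = 6068

6068


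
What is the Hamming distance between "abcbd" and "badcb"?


Comparing "abcbd" and "badcb" position by position:
  Position 0: 'a' vs 'b' => differ
  Position 1: 'b' vs 'a' => differ
  Position 2: 'c' vs 'd' => differ
  Position 3: 'b' vs 'c' => differ
  Position 4: 'd' vs 'b' => differ
Total differences (Hamming distance): 5

5


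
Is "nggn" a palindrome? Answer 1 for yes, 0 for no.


Input: nggn
Reversed: nggn
  Compare pos 0 ('n') with pos 3 ('n'): match
  Compare pos 1 ('g') with pos 2 ('g'): match
Result: palindrome

1


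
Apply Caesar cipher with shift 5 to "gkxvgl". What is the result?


Caesar cipher: shift "gkxvgl" by 5
  'g' (pos 6) + 5 = pos 11 = 'l'
  'k' (pos 10) + 5 = pos 15 = 'p'
  'x' (pos 23) + 5 = pos 2 = 'c'
  'v' (pos 21) + 5 = pos 0 = 'a'
  'g' (pos 6) + 5 = pos 11 = 'l'
  'l' (pos 11) + 5 = pos 16 = 'q'
Result: lpcalq

lpcalq


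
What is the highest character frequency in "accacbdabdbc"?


Input: accacbdabdbc
Character counts:
  'a': 3
  'b': 3
  'c': 4
  'd': 2
Maximum frequency: 4

4


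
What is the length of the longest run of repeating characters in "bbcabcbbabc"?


Input: "bbcabcbbabc"
Scanning for longest run:
  Position 1 ('b'): continues run of 'b', length=2
  Position 2 ('c'): new char, reset run to 1
  Position 3 ('a'): new char, reset run to 1
  Position 4 ('b'): new char, reset run to 1
  Position 5 ('c'): new char, reset run to 1
  Position 6 ('b'): new char, reset run to 1
  Position 7 ('b'): continues run of 'b', length=2
  Position 8 ('a'): new char, reset run to 1
  Position 9 ('b'): new char, reset run to 1
  Position 10 ('c'): new char, reset run to 1
Longest run: 'b' with length 2

2


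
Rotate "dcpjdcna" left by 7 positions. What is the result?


Input: "dcpjdcna", rotate left by 7
First 7 characters: "dcpjdcn"
Remaining characters: "a"
Concatenate remaining + first: "a" + "dcpjdcn" = "adcpjdcn"

adcpjdcn


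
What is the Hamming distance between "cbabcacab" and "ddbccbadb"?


Comparing "cbabcacab" and "ddbccbadb" position by position:
  Position 0: 'c' vs 'd' => differ
  Position 1: 'b' vs 'd' => differ
  Position 2: 'a' vs 'b' => differ
  Position 3: 'b' vs 'c' => differ
  Position 4: 'c' vs 'c' => same
  Position 5: 'a' vs 'b' => differ
  Position 6: 'c' vs 'a' => differ
  Position 7: 'a' vs 'd' => differ
  Position 8: 'b' vs 'b' => same
Total differences (Hamming distance): 7

7


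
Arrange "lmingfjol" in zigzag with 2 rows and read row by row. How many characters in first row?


Zigzag "lmingfjol" into 2 rows:
Placing characters:
  'l' => row 0
  'm' => row 1
  'i' => row 0
  'n' => row 1
  'g' => row 0
  'f' => row 1
  'j' => row 0
  'o' => row 1
  'l' => row 0
Rows:
  Row 0: "ligjl"
  Row 1: "mnfo"
First row length: 5

5


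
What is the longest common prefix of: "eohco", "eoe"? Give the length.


Words: eohco, eoe
  Position 0: all 'e' => match
  Position 1: all 'o' => match
  Position 2: ('h', 'e') => mismatch, stop
LCP = "eo" (length 2)

2


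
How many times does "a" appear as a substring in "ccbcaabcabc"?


Searching for "a" in "ccbcaabcabc"
Scanning each position:
  Position 0: "c" => no
  Position 1: "c" => no
  Position 2: "b" => no
  Position 3: "c" => no
  Position 4: "a" => MATCH
  Position 5: "a" => MATCH
  Position 6: "b" => no
  Position 7: "c" => no
  Position 8: "a" => MATCH
  Position 9: "b" => no
  Position 10: "c" => no
Total occurrences: 3

3


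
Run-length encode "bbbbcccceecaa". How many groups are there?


Input: bbbbcccceecaa
Scanning for consecutive runs:
  Group 1: 'b' x 4 (positions 0-3)
  Group 2: 'c' x 4 (positions 4-7)
  Group 3: 'e' x 2 (positions 8-9)
  Group 4: 'c' x 1 (positions 10-10)
  Group 5: 'a' x 2 (positions 11-12)
Total groups: 5

5


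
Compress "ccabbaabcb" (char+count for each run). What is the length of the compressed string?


Input: ccabbaabcb
Runs:
  'c' x 2 => "c2"
  'a' x 1 => "a1"
  'b' x 2 => "b2"
  'a' x 2 => "a2"
  'b' x 1 => "b1"
  'c' x 1 => "c1"
  'b' x 1 => "b1"
Compressed: "c2a1b2a2b1c1b1"
Compressed length: 14

14


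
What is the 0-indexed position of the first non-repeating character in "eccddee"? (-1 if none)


Input: eccddee
Character frequencies:
  'c': 2
  'd': 2
  'e': 3
Scanning left to right for freq == 1:
  Position 0 ('e'): freq=3, skip
  Position 1 ('c'): freq=2, skip
  Position 2 ('c'): freq=2, skip
  Position 3 ('d'): freq=2, skip
  Position 4 ('d'): freq=2, skip
  Position 5 ('e'): freq=3, skip
  Position 6 ('e'): freq=3, skip
  No unique character found => answer = -1

-1


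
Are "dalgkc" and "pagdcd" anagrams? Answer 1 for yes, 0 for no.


Strings: "dalgkc", "pagdcd"
Sorted first:  acdgkl
Sorted second: acddgp
Differ at position 3: 'g' vs 'd' => not anagrams

0


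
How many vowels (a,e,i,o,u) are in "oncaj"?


Input: oncaj
Checking each character:
  'o' at position 0: vowel (running total: 1)
  'n' at position 1: consonant
  'c' at position 2: consonant
  'a' at position 3: vowel (running total: 2)
  'j' at position 4: consonant
Total vowels: 2

2


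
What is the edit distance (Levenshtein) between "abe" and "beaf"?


Computing edit distance: "abe" -> "beaf"
DP table:
           b    e    a    f
      0    1    2    3    4
  a   1    1    2    2    3
  b   2    1    2    3    3
  e   3    2    1    2    3
Edit distance = dp[3][4] = 3

3


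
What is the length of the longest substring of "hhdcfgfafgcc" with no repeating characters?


Input: "hhdcfgfafgcc"
Sliding window (track last position of each char):
  Position 0 ('h'): window [0,0] length 1 -- new best
  Position 1 ('h'): repeat (last at 0), move window start to 1
  Position 1 ('h'): window [1,1] length 1
  Position 2 ('d'): window [1,2] length 2 -- new best
  Position 3 ('c'): window [1,3] length 3 -- new best
  Position 4 ('f'): window [1,4] length 4 -- new best
  Position 5 ('g'): window [1,5] length 5 -- new best
  Position 6 ('f'): repeat (last at 4), move window start to 5
  Position 6 ('f'): window [5,6] length 2
  Position 7 ('a'): window [5,7] length 3
  Position 8 ('f'): repeat (last at 6), move window start to 7
  Position 8 ('f'): window [7,8] length 2
  Position 9 ('g'): window [7,9] length 3
  Position 10 ('c'): window [7,10] length 4
  Position 11 ('c'): repeat (last at 10), move window start to 11
  Position 11 ('c'): window [11,11] length 1
Longest substring with no repeats: "hdcfg" with length 5

5


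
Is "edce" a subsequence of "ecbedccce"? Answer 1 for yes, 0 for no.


Check if "edce" is a subsequence of "ecbedccce"
Greedy scan:
  Position 0 ('e'): matches sub[0] = 'e'
  Position 1 ('c'): no match needed
  Position 2 ('b'): no match needed
  Position 3 ('e'): no match needed
  Position 4 ('d'): matches sub[1] = 'd'
  Position 5 ('c'): matches sub[2] = 'c'
  Position 6 ('c'): no match needed
  Position 7 ('c'): no match needed
  Position 8 ('e'): matches sub[3] = 'e'
All 4 characters matched => is a subsequence

1


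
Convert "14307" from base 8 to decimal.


Input: "14307" in base 8
Positional expansion:
  Digit '1' (value 1) x 8^4 = 4096
  Digit '4' (value 4) x 8^3 = 2048
  Digit '3' (value 3) x 8^2 = 192
  Digit '0' (value 0) x 8^1 = 0
  Digit '7' (value 7) x 8^0 = 7
Sum = 6343

6343


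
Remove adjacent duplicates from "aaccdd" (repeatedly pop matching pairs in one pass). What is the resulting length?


Input: aaccdd
Stack-based adjacent duplicate removal:
  Read 'a': push. Stack: a
  Read 'a': matches stack top 'a' => pop. Stack: (empty)
  Read 'c': push. Stack: c
  Read 'c': matches stack top 'c' => pop. Stack: (empty)
  Read 'd': push. Stack: d
  Read 'd': matches stack top 'd' => pop. Stack: (empty)
Final stack: "" (length 0)

0


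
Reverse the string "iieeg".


Input: iieeg
Reading characters right to left:
  Position 4: 'g'
  Position 3: 'e'
  Position 2: 'e'
  Position 1: 'i'
  Position 0: 'i'
Reversed: geeii

geeii


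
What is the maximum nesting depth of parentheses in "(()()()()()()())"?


Input: "(()()()()()()())"
Tracking depth:
  Position 0 '(': depth becomes 1
  Position 1 '(': depth becomes 2
  Position 2 ')': depth becomes 1
  Position 3 '(': depth becomes 2
  Position 4 ')': depth becomes 1
  Position 5 '(': depth becomes 2
  Position 6 ')': depth becomes 1
  Position 7 '(': depth becomes 2
  Position 8 ')': depth becomes 1
  Position 9 '(': depth becomes 2
  Position 10 ')': depth becomes 1
  Position 11 '(': depth becomes 2
  Position 12 ')': depth becomes 1
  Position 13 '(': depth becomes 2
  Position 14 ')': depth becomes 1
  Position 15 ')': depth becomes 0
Maximum depth reached: 2

2


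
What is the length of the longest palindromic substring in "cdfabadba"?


Input: "cdfabadba"
Checking substrings for palindromes:
  [3:6] "aba" (len 3) => palindrome
Longest palindromic substring: "aba" with length 3

3


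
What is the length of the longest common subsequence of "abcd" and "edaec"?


LCS of "abcd" and "edaec"
DP table:
           e    d    a    e    c
      0    0    0    0    0    0
  a   0    0    0    1    1    1
  b   0    0    0    1    1    1
  c   0    0    0    1    1    2
  d   0    0    1    1    1    2
LCS length = dp[4][5] = 2

2


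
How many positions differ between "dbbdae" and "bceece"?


Comparing "dbbdae" and "bceece" position by position:
  Position 0: 'd' vs 'b' => DIFFER
  Position 1: 'b' vs 'c' => DIFFER
  Position 2: 'b' vs 'e' => DIFFER
  Position 3: 'd' vs 'e' => DIFFER
  Position 4: 'a' vs 'c' => DIFFER
  Position 5: 'e' vs 'e' => same
Positions that differ: 5

5


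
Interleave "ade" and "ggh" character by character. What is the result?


Interleaving "ade" and "ggh":
  Position 0: 'a' from first, 'g' from second => "ag"
  Position 1: 'd' from first, 'g' from second => "dg"
  Position 2: 'e' from first, 'h' from second => "eh"
Result: agdgeh

agdgeh


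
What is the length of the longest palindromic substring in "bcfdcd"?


Input: "bcfdcd"
Checking substrings for palindromes:
  [3:6] "dcd" (len 3) => palindrome
Longest palindromic substring: "dcd" with length 3

3


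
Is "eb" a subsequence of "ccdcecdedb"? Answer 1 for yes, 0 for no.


Check if "eb" is a subsequence of "ccdcecdedb"
Greedy scan:
  Position 0 ('c'): no match needed
  Position 1 ('c'): no match needed
  Position 2 ('d'): no match needed
  Position 3 ('c'): no match needed
  Position 4 ('e'): matches sub[0] = 'e'
  Position 5 ('c'): no match needed
  Position 6 ('d'): no match needed
  Position 7 ('e'): no match needed
  Position 8 ('d'): no match needed
  Position 9 ('b'): matches sub[1] = 'b'
All 2 characters matched => is a subsequence

1


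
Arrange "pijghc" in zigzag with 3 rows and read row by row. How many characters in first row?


Zigzag "pijghc" into 3 rows:
Placing characters:
  'p' => row 0
  'i' => row 1
  'j' => row 2
  'g' => row 1
  'h' => row 0
  'c' => row 1
Rows:
  Row 0: "ph"
  Row 1: "igc"
  Row 2: "j"
First row length: 2

2


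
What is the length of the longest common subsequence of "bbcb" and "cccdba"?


LCS of "bbcb" and "cccdba"
DP table:
           c    c    c    d    b    a
      0    0    0    0    0    0    0
  b   0    0    0    0    0    1    1
  b   0    0    0    0    0    1    1
  c   0    1    1    1    1    1    1
  b   0    1    1    1    1    2    2
LCS length = dp[4][6] = 2

2


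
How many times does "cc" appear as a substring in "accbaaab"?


Searching for "cc" in "accbaaab"
Scanning each position:
  Position 0: "ac" => no
  Position 1: "cc" => MATCH
  Position 2: "cb" => no
  Position 3: "ba" => no
  Position 4: "aa" => no
  Position 5: "aa" => no
  Position 6: "ab" => no
Total occurrences: 1

1


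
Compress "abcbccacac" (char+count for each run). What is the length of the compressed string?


Input: abcbccacac
Runs:
  'a' x 1 => "a1"
  'b' x 1 => "b1"
  'c' x 1 => "c1"
  'b' x 1 => "b1"
  'c' x 2 => "c2"
  'a' x 1 => "a1"
  'c' x 1 => "c1"
  'a' x 1 => "a1"
  'c' x 1 => "c1"
Compressed: "a1b1c1b1c2a1c1a1c1"
Compressed length: 18

18


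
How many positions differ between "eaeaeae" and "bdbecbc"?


Comparing "eaeaeae" and "bdbecbc" position by position:
  Position 0: 'e' vs 'b' => DIFFER
  Position 1: 'a' vs 'd' => DIFFER
  Position 2: 'e' vs 'b' => DIFFER
  Position 3: 'a' vs 'e' => DIFFER
  Position 4: 'e' vs 'c' => DIFFER
  Position 5: 'a' vs 'b' => DIFFER
  Position 6: 'e' vs 'c' => DIFFER
Positions that differ: 7

7


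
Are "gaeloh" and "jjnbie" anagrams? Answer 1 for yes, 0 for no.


Strings: "gaeloh", "jjnbie"
Sorted first:  aeghlo
Sorted second: beijjn
Differ at position 0: 'a' vs 'b' => not anagrams

0


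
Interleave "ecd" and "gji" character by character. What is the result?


Interleaving "ecd" and "gji":
  Position 0: 'e' from first, 'g' from second => "eg"
  Position 1: 'c' from first, 'j' from second => "cj"
  Position 2: 'd' from first, 'i' from second => "di"
Result: egcjdi

egcjdi


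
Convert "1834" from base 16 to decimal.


Input: "1834" in base 16
Positional expansion:
  Digit '1' (value 1) x 16^3 = 4096
  Digit '8' (value 8) x 16^2 = 2048
  Digit '3' (value 3) x 16^1 = 48
  Digit '4' (value 4) x 16^0 = 4
Sum = 6196

6196


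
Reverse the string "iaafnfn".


Input: iaafnfn
Reading characters right to left:
  Position 6: 'n'
  Position 5: 'f'
  Position 4: 'n'
  Position 3: 'f'
  Position 2: 'a'
  Position 1: 'a'
  Position 0: 'i'
Reversed: nfnfaai

nfnfaai


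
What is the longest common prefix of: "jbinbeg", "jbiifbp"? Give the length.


Words: jbinbeg, jbiifbp
  Position 0: all 'j' => match
  Position 1: all 'b' => match
  Position 2: all 'i' => match
  Position 3: ('n', 'i') => mismatch, stop
LCP = "jbi" (length 3)

3


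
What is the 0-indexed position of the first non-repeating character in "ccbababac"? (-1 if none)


Input: ccbababac
Character frequencies:
  'a': 3
  'b': 3
  'c': 3
Scanning left to right for freq == 1:
  Position 0 ('c'): freq=3, skip
  Position 1 ('c'): freq=3, skip
  Position 2 ('b'): freq=3, skip
  Position 3 ('a'): freq=3, skip
  Position 4 ('b'): freq=3, skip
  Position 5 ('a'): freq=3, skip
  Position 6 ('b'): freq=3, skip
  Position 7 ('a'): freq=3, skip
  Position 8 ('c'): freq=3, skip
  No unique character found => answer = -1

-1


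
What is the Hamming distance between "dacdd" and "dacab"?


Comparing "dacdd" and "dacab" position by position:
  Position 0: 'd' vs 'd' => same
  Position 1: 'a' vs 'a' => same
  Position 2: 'c' vs 'c' => same
  Position 3: 'd' vs 'a' => differ
  Position 4: 'd' vs 'b' => differ
Total differences (Hamming distance): 2

2


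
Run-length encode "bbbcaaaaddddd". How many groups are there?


Input: bbbcaaaaddddd
Scanning for consecutive runs:
  Group 1: 'b' x 3 (positions 0-2)
  Group 2: 'c' x 1 (positions 3-3)
  Group 3: 'a' x 4 (positions 4-7)
  Group 4: 'd' x 5 (positions 8-12)
Total groups: 4

4


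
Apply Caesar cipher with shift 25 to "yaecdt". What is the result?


Caesar cipher: shift "yaecdt" by 25
  'y' (pos 24) + 25 = pos 23 = 'x'
  'a' (pos 0) + 25 = pos 25 = 'z'
  'e' (pos 4) + 25 = pos 3 = 'd'
  'c' (pos 2) + 25 = pos 1 = 'b'
  'd' (pos 3) + 25 = pos 2 = 'c'
  't' (pos 19) + 25 = pos 18 = 's'
Result: xzdbcs

xzdbcs


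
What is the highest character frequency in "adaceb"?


Input: adaceb
Character counts:
  'a': 2
  'b': 1
  'c': 1
  'd': 1
  'e': 1
Maximum frequency: 2

2


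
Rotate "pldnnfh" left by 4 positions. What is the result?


Input: "pldnnfh", rotate left by 4
First 4 characters: "pldn"
Remaining characters: "nfh"
Concatenate remaining + first: "nfh" + "pldn" = "nfhpldn"

nfhpldn


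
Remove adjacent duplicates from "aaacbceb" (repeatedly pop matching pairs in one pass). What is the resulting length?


Input: aaacbceb
Stack-based adjacent duplicate removal:
  Read 'a': push. Stack: a
  Read 'a': matches stack top 'a' => pop. Stack: (empty)
  Read 'a': push. Stack: a
  Read 'c': push. Stack: ac
  Read 'b': push. Stack: acb
  Read 'c': push. Stack: acbc
  Read 'e': push. Stack: acbce
  Read 'b': push. Stack: acbceb
Final stack: "acbceb" (length 6)

6


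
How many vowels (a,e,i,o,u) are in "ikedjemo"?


Input: ikedjemo
Checking each character:
  'i' at position 0: vowel (running total: 1)
  'k' at position 1: consonant
  'e' at position 2: vowel (running total: 2)
  'd' at position 3: consonant
  'j' at position 4: consonant
  'e' at position 5: vowel (running total: 3)
  'm' at position 6: consonant
  'o' at position 7: vowel (running total: 4)
Total vowels: 4

4


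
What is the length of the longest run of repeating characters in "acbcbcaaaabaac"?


Input: "acbcbcaaaabaac"
Scanning for longest run:
  Position 1 ('c'): new char, reset run to 1
  Position 2 ('b'): new char, reset run to 1
  Position 3 ('c'): new char, reset run to 1
  Position 4 ('b'): new char, reset run to 1
  Position 5 ('c'): new char, reset run to 1
  Position 6 ('a'): new char, reset run to 1
  Position 7 ('a'): continues run of 'a', length=2
  Position 8 ('a'): continues run of 'a', length=3
  Position 9 ('a'): continues run of 'a', length=4
  Position 10 ('b'): new char, reset run to 1
  Position 11 ('a'): new char, reset run to 1
  Position 12 ('a'): continues run of 'a', length=2
  Position 13 ('c'): new char, reset run to 1
Longest run: 'a' with length 4

4


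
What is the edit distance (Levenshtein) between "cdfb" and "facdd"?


Computing edit distance: "cdfb" -> "facdd"
DP table:
           f    a    c    d    d
      0    1    2    3    4    5
  c   1    1    2    2    3    4
  d   2    2    2    3    2    3
  f   3    2    3    3    3    3
  b   4    3    3    4    4    4
Edit distance = dp[4][5] = 4

4


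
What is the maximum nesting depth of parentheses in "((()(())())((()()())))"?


Input: "((()(())())((()()())))"
Tracking depth:
  Position 0 '(': depth becomes 1
  Position 1 '(': depth becomes 2
  Position 2 '(': depth becomes 3
  Position 3 ')': depth becomes 2
  Position 4 '(': depth becomes 3
  Position 5 '(': depth becomes 4
  Position 6 ')': depth becomes 3
  Position 7 ')': depth becomes 2
  Position 8 '(': depth becomes 3
  Position 9 ')': depth becomes 2
  Position 10 ')': depth becomes 1
  Position 11 '(': depth becomes 2
  Position 12 '(': depth becomes 3
  Position 13 '(': depth becomes 4
  Position 14 ')': depth becomes 3
  Position 15 '(': depth becomes 4
  Position 16 ')': depth becomes 3
  Position 17 '(': depth becomes 4
  Position 18 ')': depth becomes 3
  Position 19 ')': depth becomes 2
  Position 20 ')': depth becomes 1
  Position 21 ')': depth becomes 0
Maximum depth reached: 4

4


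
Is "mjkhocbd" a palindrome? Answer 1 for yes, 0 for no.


Input: mjkhocbd
Reversed: dbcohkjm
  Compare pos 0 ('m') with pos 7 ('d'): MISMATCH
  Compare pos 1 ('j') with pos 6 ('b'): MISMATCH
  Compare pos 2 ('k') with pos 5 ('c'): MISMATCH
  Compare pos 3 ('h') with pos 4 ('o'): MISMATCH
Result: not a palindrome

0


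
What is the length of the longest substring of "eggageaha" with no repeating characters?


Input: "eggageaha"
Sliding window (track last position of each char):
  Position 0 ('e'): window [0,0] length 1 -- new best
  Position 1 ('g'): window [0,1] length 2 -- new best
  Position 2 ('g'): repeat (last at 1), move window start to 2
  Position 2 ('g'): window [2,2] length 1
  Position 3 ('a'): window [2,3] length 2
  Position 4 ('g'): repeat (last at 2), move window start to 3
  Position 4 ('g'): window [3,4] length 2
  Position 5 ('e'): window [3,5] length 3 -- new best
  Position 6 ('a'): repeat (last at 3), move window start to 4
  Position 6 ('a'): window [4,6] length 3
  Position 7 ('h'): window [4,7] length 4 -- new best
  Position 8 ('a'): repeat (last at 6), move window start to 7
  Position 8 ('a'): window [7,8] length 2
Longest substring with no repeats: "geah" with length 4

4


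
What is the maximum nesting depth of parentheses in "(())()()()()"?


Input: "(())()()()()"
Tracking depth:
  Position 0 '(': depth becomes 1
  Position 1 '(': depth becomes 2
  Position 2 ')': depth becomes 1
  Position 3 ')': depth becomes 0
  Position 4 '(': depth becomes 1
  Position 5 ')': depth becomes 0
  Position 6 '(': depth becomes 1
  Position 7 ')': depth becomes 0
  Position 8 '(': depth becomes 1
  Position 9 ')': depth becomes 0
  Position 10 '(': depth becomes 1
  Position 11 ')': depth becomes 0
Maximum depth reached: 2

2


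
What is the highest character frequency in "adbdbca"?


Input: adbdbca
Character counts:
  'a': 2
  'b': 2
  'c': 1
  'd': 2
Maximum frequency: 2

2
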